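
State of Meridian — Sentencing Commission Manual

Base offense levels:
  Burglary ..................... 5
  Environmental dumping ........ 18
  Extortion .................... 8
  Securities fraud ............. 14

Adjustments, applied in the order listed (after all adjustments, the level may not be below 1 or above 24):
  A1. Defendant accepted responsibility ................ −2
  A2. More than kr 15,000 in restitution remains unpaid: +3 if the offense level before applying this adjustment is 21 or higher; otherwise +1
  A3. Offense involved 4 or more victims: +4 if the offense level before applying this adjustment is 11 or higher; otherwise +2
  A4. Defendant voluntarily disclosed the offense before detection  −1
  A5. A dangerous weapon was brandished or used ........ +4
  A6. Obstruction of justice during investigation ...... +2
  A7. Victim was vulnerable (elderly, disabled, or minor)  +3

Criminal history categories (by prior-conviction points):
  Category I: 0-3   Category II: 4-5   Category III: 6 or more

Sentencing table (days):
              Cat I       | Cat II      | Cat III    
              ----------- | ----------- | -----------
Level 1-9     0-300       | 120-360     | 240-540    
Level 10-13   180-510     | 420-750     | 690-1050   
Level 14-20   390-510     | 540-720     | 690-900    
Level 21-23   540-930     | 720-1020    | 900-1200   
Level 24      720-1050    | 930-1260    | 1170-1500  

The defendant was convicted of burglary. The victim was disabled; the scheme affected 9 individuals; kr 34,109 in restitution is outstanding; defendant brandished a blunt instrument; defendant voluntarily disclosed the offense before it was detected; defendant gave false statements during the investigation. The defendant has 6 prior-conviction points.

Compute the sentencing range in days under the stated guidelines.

690-900 days

Base offense level for burglary: 5.
A1 does not apply.
A2 applies (level before this adjustment is 5 < 21, so +1): 5 + 1 = 6.
A3 applies (level before this adjustment is 6 < 11, so +2): 6 + 2 = 8.
A4 applies: 8 − 1 = 7.
A5 applies: 7 + 4 = 11.
A6 applies: 11 + 2 = 13.
A7 applies: 13 + 3 = 16.
Final offense level: 16.
Criminal history: 6 prior points → Category III (6+).
Level 16 falls in the 14-20 band.
Grid: Level 14-20 × Category III = 690-900 days.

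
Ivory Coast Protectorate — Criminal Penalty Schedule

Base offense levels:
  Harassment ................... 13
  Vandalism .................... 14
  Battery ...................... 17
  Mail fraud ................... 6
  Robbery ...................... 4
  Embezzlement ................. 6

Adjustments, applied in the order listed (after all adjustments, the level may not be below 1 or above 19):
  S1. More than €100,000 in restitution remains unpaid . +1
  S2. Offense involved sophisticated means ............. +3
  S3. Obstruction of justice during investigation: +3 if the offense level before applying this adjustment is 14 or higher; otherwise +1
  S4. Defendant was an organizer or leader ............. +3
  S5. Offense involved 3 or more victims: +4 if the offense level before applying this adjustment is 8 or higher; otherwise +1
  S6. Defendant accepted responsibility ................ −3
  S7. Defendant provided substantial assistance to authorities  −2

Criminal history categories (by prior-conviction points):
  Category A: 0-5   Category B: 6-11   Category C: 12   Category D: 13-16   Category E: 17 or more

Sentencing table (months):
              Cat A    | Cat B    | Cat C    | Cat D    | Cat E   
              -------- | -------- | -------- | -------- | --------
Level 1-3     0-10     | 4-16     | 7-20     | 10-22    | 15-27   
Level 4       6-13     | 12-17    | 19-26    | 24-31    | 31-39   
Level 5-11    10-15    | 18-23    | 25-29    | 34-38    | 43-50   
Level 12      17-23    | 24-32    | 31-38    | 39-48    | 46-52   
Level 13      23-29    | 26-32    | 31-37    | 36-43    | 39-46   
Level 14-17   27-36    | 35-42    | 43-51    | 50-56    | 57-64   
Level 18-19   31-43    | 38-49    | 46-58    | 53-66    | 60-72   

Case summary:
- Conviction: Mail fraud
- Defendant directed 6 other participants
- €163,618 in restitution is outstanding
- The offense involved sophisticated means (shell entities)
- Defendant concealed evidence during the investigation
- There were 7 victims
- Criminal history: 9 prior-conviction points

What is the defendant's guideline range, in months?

38-49 months

Base offense level for mail fraud: 6.
S1 applies: 6 + 1 = 7.
S2 applies: 7 + 3 = 10.
S3 applies (level before this adjustment is 10 < 14, so +1): 10 + 1 = 11.
S4 applies: 11 + 3 = 14.
S5 applies (level before this adjustment is 14 ≥ 8, so +4): 14 + 4 = 18.
S7 does not apply.
Final offense level: 18.
Criminal history: 9 prior points → Category B (6-11).
Level 18 falls in the 18-19 band.
Grid: Level 18-19 × Category B = 38-49 months.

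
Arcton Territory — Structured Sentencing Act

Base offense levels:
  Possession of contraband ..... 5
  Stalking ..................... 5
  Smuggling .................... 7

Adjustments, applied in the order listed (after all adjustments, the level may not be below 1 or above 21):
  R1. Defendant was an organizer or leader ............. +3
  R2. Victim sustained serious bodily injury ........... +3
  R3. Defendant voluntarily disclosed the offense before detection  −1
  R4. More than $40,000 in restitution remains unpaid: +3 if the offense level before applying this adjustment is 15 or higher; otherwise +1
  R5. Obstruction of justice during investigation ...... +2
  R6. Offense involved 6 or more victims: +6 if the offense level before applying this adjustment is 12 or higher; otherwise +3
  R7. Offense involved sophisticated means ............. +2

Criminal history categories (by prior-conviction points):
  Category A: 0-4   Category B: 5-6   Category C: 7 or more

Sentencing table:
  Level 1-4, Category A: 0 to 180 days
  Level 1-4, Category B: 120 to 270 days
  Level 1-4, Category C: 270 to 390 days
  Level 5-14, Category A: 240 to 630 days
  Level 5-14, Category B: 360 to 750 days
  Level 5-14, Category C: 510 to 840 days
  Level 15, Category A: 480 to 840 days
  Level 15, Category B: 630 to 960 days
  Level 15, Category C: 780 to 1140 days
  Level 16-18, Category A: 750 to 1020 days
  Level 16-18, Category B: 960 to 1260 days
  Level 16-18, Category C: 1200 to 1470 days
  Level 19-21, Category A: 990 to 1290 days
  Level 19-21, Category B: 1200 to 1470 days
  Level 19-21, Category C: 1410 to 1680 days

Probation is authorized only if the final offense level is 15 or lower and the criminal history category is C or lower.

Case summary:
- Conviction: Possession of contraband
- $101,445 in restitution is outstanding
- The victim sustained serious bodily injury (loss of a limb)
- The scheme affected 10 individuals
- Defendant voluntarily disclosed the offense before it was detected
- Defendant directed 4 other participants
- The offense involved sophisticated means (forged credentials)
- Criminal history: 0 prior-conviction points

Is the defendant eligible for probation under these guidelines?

Base offense level for possession of contraband: 5.
R1 applies: 5 + 3 = 8.
R2 applies: 8 + 3 = 11.
R3 applies: 11 − 1 = 10.
R4 applies (level before this adjustment is 10 < 15, so +1): 10 + 1 = 11.
R6 applies (level before this adjustment is 11 < 12, so +3): 11 + 3 = 14.
R7 applies: 14 + 2 = 16.
Final offense level: 16.
Criminal history: 0 prior points → Category A (0-4).
Level 16 falls in the 16-18 band.
Grid: Level 16-18 × Category A = 750-1020 days.
Probation check: level 16 > 15 and category A ≤ C → not eligible.

No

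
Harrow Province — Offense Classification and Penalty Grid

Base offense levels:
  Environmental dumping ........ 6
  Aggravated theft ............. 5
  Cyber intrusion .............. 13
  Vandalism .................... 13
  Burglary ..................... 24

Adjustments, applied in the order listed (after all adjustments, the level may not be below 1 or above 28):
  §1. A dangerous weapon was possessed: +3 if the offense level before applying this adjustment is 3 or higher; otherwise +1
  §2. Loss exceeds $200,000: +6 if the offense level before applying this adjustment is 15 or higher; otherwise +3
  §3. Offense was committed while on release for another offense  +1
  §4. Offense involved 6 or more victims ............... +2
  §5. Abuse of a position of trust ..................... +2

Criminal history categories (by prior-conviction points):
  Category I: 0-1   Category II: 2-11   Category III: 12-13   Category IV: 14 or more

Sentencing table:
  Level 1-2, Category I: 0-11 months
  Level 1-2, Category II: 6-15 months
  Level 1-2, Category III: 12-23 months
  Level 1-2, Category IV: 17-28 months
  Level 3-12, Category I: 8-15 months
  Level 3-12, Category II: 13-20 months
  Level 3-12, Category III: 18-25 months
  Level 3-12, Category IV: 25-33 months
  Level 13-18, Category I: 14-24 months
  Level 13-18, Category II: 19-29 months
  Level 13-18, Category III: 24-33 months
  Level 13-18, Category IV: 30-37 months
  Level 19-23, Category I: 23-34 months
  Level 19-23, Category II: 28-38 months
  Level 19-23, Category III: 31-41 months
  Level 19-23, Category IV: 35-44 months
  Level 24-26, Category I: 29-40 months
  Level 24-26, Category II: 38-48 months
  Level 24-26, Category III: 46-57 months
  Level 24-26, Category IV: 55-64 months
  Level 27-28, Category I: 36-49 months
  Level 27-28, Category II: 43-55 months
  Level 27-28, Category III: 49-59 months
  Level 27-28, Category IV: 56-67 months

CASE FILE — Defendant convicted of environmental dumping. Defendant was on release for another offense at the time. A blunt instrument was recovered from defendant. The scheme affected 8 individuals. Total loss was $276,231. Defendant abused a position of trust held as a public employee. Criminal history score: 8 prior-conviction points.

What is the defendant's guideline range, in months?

Base offense level for environmental dumping: 6.
§1 applies (level before this adjustment is 6 ≥ 3, so +3): 6 + 3 = 9.
§2 applies (level before this adjustment is 9 < 15, so +3): 9 + 3 = 12.
§3 applies: 12 + 1 = 13.
§4 applies: 13 + 2 = 15.
§5 applies: 15 + 2 = 17.
Final offense level: 17.
Criminal history: 8 prior points → Category II (2-11).
Level 17 falls in the 13-18 band.
Grid: Level 13-18 × Category II = 19-29 months.

19-29 months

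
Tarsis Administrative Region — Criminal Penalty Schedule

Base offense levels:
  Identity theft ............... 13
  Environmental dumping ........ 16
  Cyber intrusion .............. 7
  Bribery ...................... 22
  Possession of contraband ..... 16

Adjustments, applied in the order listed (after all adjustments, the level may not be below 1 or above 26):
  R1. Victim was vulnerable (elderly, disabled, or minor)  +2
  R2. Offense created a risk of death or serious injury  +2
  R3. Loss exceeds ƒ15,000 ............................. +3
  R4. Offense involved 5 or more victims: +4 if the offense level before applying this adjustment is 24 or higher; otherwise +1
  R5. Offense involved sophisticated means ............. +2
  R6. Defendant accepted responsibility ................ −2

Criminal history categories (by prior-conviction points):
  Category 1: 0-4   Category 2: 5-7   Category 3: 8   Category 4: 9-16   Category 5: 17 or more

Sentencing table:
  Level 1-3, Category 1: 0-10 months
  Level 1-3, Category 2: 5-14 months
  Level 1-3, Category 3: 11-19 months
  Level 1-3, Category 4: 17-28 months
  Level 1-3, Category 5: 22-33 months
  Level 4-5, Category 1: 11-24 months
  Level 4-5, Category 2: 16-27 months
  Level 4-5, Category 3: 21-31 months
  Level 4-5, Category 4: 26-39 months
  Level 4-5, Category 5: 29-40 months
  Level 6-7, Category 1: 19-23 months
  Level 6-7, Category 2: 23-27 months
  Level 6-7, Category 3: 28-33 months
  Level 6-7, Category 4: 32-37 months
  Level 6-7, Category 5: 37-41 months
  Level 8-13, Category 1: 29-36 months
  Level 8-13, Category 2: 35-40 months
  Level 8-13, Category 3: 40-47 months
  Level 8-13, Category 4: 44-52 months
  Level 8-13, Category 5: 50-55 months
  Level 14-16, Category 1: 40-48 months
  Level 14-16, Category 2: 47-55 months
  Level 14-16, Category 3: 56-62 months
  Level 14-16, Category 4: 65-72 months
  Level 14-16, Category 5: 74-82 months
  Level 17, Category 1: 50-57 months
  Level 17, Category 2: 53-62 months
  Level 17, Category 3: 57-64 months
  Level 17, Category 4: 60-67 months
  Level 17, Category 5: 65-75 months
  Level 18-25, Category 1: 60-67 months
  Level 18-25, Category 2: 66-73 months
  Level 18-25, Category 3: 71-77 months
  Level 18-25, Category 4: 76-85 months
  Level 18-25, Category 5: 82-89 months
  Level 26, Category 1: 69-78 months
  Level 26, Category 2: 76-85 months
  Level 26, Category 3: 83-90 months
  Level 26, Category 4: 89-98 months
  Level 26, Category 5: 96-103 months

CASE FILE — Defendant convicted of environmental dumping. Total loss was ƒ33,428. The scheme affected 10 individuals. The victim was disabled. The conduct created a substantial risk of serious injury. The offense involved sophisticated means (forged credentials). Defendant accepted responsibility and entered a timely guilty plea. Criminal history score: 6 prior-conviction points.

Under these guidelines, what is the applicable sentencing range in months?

Base offense level for environmental dumping: 16.
R1 applies: 16 + 2 = 18.
R2 applies: 18 + 2 = 20.
R3 applies: 20 + 3 = 23.
R4 applies (level before this adjustment is 23 < 24, so +1): 23 + 1 = 24.
R5 applies: 24 + 2 = 26.
R6 applies: 26 − 2 = 24.
Final offense level: 24.
Criminal history: 6 prior points → Category 2 (5-7).
Level 24 falls in the 18-25 band.
Grid: Level 18-25 × Category 2 = 66-73 months.

66-73 months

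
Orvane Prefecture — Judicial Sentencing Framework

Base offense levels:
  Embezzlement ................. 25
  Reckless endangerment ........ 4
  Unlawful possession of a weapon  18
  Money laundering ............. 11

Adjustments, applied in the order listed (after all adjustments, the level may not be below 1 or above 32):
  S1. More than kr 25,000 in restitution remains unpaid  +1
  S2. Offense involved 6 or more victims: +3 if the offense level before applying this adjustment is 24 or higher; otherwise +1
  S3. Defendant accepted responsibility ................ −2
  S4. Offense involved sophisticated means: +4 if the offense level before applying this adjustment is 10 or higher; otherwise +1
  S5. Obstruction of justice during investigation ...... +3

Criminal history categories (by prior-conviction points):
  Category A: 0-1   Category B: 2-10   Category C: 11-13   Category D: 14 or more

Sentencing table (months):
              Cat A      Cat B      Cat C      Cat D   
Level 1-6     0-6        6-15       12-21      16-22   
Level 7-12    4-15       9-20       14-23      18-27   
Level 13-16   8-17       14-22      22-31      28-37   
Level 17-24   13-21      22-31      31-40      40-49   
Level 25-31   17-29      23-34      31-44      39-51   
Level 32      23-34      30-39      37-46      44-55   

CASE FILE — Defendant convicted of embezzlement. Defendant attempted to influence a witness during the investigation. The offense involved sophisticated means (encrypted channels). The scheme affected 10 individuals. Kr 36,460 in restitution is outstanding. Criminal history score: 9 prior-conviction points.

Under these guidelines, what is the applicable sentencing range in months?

30-39 months

Base offense level for embezzlement: 25.
S1 applies: 25 + 1 = 26.
S2 applies (level before this adjustment is 26 ≥ 24, so +3): 26 + 3 = 29.
S4 applies (level before this adjustment is 29 ≥ 10, so +4): 29 + 4 = 33.
S5 applies: 33 + 3 = 36.
Level 36 exceeds the maximum of 32; capped at 32.
Final offense level: 32.
Criminal history: 9 prior points → Category B (2-10).
Level 32 falls in the 32 band.
Grid: Level 32 × Category B = 30-39 months.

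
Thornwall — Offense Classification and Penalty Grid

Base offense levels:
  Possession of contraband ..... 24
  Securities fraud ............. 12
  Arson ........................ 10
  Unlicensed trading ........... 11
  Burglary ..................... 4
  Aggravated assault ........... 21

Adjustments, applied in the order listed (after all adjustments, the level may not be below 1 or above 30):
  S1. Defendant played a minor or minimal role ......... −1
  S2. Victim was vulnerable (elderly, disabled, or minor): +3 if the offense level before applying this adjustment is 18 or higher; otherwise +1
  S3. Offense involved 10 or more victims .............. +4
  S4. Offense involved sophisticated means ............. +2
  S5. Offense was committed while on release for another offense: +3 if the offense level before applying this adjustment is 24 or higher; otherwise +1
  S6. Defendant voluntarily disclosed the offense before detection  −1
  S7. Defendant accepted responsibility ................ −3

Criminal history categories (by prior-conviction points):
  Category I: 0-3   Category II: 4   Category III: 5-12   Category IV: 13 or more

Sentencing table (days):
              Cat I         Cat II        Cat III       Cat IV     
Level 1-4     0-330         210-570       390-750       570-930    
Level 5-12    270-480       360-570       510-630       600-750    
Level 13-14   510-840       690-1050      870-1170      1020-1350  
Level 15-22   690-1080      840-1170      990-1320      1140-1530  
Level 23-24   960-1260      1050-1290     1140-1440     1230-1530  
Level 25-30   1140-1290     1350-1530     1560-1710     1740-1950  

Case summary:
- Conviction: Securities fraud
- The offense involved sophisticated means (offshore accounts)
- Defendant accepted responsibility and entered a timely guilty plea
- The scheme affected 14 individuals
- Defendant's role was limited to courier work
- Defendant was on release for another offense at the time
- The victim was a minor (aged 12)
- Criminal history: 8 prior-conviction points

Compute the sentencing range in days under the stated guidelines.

Base offense level for securities fraud: 12.
S1 applies: 12 − 1 = 11.
S2 applies (level before this adjustment is 11 < 18, so +1): 11 + 1 = 12.
S3 applies: 12 + 4 = 16.
S4 applies: 16 + 2 = 18.
S5 applies (level before this adjustment is 18 < 24, so +1): 18 + 1 = 19.
S6 does not apply.
S7 applies: 19 − 3 = 16.
Final offense level: 16.
Criminal history: 8 prior points → Category III (5-12).
Level 16 falls in the 15-22 band.
Grid: Level 15-22 × Category III = 990-1320 days.

990-1320 days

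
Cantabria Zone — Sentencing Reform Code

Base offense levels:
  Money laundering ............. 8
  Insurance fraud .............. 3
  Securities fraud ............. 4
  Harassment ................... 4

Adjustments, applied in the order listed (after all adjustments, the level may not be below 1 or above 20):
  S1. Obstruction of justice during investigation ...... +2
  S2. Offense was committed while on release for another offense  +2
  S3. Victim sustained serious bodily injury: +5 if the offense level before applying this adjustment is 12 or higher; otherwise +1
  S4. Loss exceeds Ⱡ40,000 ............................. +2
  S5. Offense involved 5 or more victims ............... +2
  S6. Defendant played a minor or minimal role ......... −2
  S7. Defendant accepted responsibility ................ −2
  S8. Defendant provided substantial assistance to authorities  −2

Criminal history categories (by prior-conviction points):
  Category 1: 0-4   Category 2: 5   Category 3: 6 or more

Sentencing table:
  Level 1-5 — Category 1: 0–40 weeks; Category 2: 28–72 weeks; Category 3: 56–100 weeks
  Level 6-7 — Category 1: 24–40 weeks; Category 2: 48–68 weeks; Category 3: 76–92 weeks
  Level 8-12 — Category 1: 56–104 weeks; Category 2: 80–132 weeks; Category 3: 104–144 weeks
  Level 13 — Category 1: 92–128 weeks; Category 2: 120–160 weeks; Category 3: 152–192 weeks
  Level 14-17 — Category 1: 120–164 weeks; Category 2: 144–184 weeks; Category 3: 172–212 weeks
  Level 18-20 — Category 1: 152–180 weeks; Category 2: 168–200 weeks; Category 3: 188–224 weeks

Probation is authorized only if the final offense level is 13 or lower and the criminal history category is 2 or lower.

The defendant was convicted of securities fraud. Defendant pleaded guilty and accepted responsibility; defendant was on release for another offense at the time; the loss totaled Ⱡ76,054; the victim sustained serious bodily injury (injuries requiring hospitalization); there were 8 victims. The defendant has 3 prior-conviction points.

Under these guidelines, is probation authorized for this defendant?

Yes

Base offense level for securities fraud: 4.
S1 does not apply.
S2 applies: 4 + 2 = 6.
S3 applies (level before this adjustment is 6 < 12, so +1): 6 + 1 = 7.
S4 applies: 7 + 2 = 9.
S5 applies: 9 + 2 = 11.
S7 applies: 11 − 2 = 9.
S8 does not apply.
Final offense level: 9.
Criminal history: 3 prior points → Category 1 (0-4).
Level 9 falls in the 8-12 band.
Grid: Level 8-12 × Category 1 = 56-104 weeks.
Probation check: level 9 ≤ 13 and category 1 ≤ 2 → eligible.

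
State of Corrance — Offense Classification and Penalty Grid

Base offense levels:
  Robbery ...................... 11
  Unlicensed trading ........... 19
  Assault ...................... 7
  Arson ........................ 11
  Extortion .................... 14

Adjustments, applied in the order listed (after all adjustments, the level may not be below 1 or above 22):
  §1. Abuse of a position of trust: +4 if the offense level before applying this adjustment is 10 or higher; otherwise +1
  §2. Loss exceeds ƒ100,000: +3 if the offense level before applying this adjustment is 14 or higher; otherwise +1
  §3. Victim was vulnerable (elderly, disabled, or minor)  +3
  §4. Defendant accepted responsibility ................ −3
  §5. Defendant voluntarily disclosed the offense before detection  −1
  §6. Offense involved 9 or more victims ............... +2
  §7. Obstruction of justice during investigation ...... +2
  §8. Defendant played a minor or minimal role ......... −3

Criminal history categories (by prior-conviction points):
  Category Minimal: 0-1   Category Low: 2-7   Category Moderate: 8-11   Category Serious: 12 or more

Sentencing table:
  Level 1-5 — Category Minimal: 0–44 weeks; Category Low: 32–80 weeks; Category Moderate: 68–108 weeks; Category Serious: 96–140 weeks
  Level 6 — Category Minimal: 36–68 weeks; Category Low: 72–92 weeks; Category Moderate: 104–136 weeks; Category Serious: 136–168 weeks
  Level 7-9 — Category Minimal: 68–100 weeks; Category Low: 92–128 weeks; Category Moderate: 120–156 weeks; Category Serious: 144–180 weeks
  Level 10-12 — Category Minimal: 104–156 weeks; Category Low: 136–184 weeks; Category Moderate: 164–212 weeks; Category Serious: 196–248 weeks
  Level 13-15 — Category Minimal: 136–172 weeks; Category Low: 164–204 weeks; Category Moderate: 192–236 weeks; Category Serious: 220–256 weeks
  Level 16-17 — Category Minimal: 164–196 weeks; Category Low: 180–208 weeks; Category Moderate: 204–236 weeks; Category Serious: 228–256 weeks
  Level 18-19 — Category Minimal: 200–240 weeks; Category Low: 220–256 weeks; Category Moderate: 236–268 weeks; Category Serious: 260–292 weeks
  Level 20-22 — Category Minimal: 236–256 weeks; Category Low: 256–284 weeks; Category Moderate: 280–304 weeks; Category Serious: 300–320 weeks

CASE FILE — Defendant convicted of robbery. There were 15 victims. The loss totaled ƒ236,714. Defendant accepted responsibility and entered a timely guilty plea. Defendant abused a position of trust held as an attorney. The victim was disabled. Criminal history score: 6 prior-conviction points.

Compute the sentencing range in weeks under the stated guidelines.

256-284 weeks

Base offense level for robbery: 11.
§1 applies (level before this adjustment is 11 ≥ 10, so +4): 11 + 4 = 15.
§2 applies (level before this adjustment is 15 ≥ 14, so +3): 15 + 3 = 18.
§3 applies: 18 + 3 = 21.
§4 applies: 21 − 3 = 18.
§5 does not apply.
§6 applies: 18 + 2 = 20.
§7 does not apply.
§8 does not apply.
Final offense level: 20.
Criminal history: 6 prior points → Category Low (2-7).
Level 20 falls in the 20-22 band.
Grid: Level 20-22 × Category Low = 256-284 weeks.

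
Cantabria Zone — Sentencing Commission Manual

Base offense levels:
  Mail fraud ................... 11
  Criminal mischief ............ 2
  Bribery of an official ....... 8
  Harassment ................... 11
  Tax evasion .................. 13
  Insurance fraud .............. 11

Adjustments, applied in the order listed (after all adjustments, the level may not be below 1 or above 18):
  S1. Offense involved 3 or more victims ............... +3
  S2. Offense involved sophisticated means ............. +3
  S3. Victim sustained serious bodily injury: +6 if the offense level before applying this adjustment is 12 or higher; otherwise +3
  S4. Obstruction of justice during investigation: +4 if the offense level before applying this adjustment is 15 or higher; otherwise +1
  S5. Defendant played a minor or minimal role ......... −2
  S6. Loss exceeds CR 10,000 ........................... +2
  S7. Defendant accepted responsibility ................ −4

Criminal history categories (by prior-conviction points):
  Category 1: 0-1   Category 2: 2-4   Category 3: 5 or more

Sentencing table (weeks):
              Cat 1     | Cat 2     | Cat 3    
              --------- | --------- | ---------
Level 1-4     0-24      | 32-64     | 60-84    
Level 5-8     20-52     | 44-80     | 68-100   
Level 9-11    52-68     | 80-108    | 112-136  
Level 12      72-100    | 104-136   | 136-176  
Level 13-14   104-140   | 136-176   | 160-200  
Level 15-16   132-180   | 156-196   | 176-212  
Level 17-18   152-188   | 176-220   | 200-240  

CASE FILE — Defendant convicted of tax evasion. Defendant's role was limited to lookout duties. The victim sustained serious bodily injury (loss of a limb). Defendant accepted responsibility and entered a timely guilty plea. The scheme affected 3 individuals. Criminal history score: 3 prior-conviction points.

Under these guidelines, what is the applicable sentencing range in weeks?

Base offense level for tax evasion: 13.
S1 applies: 13 + 3 = 16.
S3 applies (level before this adjustment is 16 ≥ 12, so +6): 16 + 6 = 22.
S5 applies: 22 − 2 = 20.
S7 applies: 20 − 4 = 16.
Final offense level: 16.
Criminal history: 3 prior points → Category 2 (2-4).
Level 16 falls in the 15-16 band.
Grid: Level 15-16 × Category 2 = 156-196 weeks.

156-196 weeks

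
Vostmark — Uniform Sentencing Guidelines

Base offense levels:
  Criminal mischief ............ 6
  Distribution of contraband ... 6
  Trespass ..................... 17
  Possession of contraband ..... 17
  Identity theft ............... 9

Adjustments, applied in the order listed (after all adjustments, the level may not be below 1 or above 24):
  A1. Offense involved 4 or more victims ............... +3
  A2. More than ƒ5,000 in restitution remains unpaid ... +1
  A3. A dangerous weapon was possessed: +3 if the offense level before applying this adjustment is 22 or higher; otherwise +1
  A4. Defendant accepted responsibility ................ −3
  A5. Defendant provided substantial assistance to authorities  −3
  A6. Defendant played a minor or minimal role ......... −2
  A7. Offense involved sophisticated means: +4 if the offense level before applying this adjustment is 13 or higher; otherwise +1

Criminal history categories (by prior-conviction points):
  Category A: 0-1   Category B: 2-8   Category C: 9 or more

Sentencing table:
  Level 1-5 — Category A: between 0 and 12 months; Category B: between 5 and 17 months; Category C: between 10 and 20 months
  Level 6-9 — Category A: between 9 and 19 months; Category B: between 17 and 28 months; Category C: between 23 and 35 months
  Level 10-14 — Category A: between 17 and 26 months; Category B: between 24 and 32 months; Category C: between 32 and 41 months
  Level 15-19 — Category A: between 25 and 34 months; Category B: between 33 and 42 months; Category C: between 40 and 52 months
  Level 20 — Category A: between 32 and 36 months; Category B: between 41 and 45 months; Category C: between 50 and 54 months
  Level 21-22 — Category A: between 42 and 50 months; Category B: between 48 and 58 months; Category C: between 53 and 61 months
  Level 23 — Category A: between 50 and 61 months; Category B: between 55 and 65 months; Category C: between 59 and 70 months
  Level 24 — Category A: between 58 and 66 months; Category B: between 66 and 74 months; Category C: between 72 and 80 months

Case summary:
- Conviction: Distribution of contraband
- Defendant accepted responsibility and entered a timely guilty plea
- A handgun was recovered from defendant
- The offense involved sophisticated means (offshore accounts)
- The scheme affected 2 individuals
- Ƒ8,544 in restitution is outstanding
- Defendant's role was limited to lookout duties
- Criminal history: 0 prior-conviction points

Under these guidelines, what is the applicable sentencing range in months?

0-12 months

Base offense level for distribution of contraband: 6.
A2 applies: 6 + 1 = 7.
A3 applies (level before this adjustment is 7 < 22, so +1): 7 + 1 = 8.
A4 applies: 8 − 3 = 5.
A6 applies: 5 − 2 = 3.
A7 applies (level before this adjustment is 3 < 13, so +1): 3 + 1 = 4.
Final offense level: 4.
Criminal history: 0 prior points → Category A (0-1).
Level 4 falls in the 1-5 band.
Grid: Level 1-5 × Category A = 0-12 months.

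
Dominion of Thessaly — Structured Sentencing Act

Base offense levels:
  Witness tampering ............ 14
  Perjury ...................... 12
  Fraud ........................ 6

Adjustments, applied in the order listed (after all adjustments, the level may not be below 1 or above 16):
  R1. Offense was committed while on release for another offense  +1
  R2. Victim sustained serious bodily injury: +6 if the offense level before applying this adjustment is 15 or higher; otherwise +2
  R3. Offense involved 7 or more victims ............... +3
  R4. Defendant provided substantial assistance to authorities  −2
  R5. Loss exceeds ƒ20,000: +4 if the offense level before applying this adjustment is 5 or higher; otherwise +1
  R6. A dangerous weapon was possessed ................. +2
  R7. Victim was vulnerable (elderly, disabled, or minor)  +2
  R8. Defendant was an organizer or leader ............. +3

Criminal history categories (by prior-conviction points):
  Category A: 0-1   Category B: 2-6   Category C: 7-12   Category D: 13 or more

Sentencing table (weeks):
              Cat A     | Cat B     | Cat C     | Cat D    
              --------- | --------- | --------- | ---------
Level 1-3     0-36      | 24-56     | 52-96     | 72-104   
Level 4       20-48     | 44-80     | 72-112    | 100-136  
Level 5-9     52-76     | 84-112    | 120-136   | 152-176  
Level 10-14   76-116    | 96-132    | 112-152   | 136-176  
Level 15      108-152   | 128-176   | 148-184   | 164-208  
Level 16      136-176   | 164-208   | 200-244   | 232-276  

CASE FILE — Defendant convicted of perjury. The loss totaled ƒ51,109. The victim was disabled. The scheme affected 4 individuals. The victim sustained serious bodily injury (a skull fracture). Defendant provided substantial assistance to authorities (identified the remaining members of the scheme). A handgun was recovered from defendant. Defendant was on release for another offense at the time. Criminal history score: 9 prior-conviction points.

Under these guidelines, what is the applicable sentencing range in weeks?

Base offense level for perjury: 12.
R1 applies: 12 + 1 = 13.
R2 applies (level before this adjustment is 13 < 15, so +2): 13 + 2 = 15.
R4 applies: 15 − 2 = 13.
R5 applies (level before this adjustment is 13 ≥ 5, so +4): 13 + 4 = 17.
R6 applies: 17 + 2 = 19.
R7 applies: 19 + 2 = 21.
Level 21 exceeds the maximum of 16; capped at 16.
Final offense level: 16.
Criminal history: 9 prior points → Category C (7-12).
Level 16 falls in the 16 band.
Grid: Level 16 × Category C = 200-244 weeks.

200-244 weeks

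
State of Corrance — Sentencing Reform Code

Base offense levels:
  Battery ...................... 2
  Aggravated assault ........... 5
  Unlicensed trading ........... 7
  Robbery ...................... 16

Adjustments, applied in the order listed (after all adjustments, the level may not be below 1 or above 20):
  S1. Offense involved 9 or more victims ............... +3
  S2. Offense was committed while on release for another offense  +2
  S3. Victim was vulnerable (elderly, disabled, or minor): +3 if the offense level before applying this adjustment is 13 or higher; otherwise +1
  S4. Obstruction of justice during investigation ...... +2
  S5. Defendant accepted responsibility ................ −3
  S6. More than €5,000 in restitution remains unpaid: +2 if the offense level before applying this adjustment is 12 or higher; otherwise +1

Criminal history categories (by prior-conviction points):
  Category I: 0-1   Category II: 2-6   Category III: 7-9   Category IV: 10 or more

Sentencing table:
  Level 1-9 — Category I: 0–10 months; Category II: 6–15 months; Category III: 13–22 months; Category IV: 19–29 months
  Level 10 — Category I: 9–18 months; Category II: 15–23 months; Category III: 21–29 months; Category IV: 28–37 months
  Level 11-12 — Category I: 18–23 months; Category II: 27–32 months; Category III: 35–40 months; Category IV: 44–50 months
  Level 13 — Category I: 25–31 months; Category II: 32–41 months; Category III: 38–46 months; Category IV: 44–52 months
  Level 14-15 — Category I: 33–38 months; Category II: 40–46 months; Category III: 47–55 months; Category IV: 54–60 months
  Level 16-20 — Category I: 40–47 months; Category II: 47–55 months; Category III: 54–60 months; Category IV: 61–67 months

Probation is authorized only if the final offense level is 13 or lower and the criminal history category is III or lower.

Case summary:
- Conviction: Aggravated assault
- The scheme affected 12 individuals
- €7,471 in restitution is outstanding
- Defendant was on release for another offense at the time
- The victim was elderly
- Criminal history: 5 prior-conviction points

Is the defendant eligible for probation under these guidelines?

Base offense level for aggravated assault: 5.
S1 applies: 5 + 3 = 8.
S2 applies: 8 + 2 = 10.
S3 applies (level before this adjustment is 10 < 13, so +1): 10 + 1 = 11.
S4 does not apply.
S6 applies (level before this adjustment is 11 < 12, so +1): 11 + 1 = 12.
Final offense level: 12.
Criminal history: 5 prior points → Category II (2-6).
Level 12 falls in the 11-12 band.
Grid: Level 11-12 × Category II = 27-32 months.
Probation check: level 12 ≤ 13 and category II ≤ III → eligible.

Yes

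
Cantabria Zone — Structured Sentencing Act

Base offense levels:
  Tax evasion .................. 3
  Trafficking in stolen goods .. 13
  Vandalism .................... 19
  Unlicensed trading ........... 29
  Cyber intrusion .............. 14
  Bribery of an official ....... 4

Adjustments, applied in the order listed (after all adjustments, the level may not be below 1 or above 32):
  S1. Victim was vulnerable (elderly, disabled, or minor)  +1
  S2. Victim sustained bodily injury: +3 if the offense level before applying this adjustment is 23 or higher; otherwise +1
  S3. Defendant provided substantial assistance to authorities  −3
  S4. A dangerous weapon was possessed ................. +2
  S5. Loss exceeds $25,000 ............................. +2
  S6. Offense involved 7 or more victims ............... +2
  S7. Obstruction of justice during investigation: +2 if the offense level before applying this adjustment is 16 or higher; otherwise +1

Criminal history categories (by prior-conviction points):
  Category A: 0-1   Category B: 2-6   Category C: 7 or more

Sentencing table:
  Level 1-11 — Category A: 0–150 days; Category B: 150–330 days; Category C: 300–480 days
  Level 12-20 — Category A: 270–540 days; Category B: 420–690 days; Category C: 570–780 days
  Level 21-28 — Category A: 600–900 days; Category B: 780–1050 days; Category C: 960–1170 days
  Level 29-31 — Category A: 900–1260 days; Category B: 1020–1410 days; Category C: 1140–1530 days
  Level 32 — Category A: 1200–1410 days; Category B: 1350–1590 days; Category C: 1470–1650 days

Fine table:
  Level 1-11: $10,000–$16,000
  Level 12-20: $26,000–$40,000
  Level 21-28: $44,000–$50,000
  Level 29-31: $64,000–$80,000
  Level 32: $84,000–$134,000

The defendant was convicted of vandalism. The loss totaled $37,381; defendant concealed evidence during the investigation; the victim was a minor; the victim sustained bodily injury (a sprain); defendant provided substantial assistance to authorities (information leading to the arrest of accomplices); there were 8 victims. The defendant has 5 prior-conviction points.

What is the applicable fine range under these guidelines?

Base offense level for vandalism: 19.
S1 applies: 19 + 1 = 20.
S2 applies (level before this adjustment is 20 < 23, so +1): 20 + 1 = 21.
S3 applies: 21 − 3 = 18.
S5 applies: 18 + 2 = 20.
S6 applies: 20 + 2 = 22.
S7 applies (level before this adjustment is 22 ≥ 16, so +2): 22 + 2 = 24.
Final offense level: 24.
Level 24 falls in the 21-28 band.
Fine table: Level 21-28 → $44,000–$50,000.

$44,000–$50,000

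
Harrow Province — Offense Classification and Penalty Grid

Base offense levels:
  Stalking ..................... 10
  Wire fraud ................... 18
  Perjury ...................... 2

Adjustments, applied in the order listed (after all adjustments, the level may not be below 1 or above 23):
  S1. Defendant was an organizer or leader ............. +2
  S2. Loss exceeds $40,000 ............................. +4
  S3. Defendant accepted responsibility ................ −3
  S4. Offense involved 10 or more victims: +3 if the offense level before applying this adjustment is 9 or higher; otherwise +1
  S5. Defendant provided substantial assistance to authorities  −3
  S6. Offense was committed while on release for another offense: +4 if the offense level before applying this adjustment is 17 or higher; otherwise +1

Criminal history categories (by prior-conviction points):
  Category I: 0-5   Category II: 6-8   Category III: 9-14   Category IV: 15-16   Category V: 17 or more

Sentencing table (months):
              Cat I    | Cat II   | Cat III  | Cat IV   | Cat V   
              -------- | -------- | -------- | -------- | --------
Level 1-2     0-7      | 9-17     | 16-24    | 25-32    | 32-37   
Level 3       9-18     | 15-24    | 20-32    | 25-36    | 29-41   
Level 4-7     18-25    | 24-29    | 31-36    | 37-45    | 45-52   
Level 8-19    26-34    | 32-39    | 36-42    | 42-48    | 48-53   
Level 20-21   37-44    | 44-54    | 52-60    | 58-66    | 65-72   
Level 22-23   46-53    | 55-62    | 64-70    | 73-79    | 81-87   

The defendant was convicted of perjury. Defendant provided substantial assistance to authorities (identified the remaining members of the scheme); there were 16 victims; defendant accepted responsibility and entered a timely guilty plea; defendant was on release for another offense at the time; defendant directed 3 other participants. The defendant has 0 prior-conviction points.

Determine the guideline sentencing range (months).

Base offense level for perjury: 2.
S1 applies: 2 + 2 = 4.
S3 applies: 4 − 3 = 1.
S4 applies (level before this adjustment is 1 < 9, so +1): 1 + 1 = 2.
S5 applies: 2 − 3 = -1.
S6 applies (level before this adjustment is -1 < 17, so +1): -1 + 1 = 0.
Level 0 is below the minimum of 1; floored at 1.
Final offense level: 1.
Criminal history: 0 prior points → Category I (0-5).
Level 1 falls in the 1-2 band.
Grid: Level 1-2 × Category I = 0-7 months.

0-7 months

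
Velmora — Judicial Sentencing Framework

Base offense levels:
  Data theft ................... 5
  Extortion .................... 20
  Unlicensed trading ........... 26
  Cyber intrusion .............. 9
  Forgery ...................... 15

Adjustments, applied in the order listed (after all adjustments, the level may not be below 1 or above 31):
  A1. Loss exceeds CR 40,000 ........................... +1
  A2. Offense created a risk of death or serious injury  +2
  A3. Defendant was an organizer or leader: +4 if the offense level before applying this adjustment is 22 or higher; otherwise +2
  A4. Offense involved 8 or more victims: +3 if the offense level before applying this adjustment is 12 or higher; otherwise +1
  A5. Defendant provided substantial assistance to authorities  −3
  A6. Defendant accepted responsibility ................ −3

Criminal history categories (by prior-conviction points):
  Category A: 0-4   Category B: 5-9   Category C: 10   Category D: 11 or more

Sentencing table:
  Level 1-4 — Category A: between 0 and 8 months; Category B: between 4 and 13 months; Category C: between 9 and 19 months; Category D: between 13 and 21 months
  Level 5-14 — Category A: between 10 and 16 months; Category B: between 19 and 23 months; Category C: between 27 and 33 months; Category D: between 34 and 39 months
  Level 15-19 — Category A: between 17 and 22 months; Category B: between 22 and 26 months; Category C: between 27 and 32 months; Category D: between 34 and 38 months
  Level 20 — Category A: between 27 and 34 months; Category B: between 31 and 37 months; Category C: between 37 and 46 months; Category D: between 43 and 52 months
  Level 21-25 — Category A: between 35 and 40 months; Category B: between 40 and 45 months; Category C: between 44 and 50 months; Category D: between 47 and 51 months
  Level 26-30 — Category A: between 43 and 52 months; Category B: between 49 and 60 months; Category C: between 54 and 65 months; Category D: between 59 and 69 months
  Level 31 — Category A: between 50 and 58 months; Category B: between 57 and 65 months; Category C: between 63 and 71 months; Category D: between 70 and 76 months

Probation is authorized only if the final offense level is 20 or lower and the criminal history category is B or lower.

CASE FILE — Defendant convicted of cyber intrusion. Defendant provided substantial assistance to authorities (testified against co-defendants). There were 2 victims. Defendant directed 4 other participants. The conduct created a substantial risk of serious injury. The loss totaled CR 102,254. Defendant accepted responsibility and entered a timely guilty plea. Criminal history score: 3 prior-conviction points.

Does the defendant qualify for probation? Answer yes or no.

Yes

Base offense level for cyber intrusion: 9.
A1 applies: 9 + 1 = 10.
A2 applies: 10 + 2 = 12.
A3 applies (level before this adjustment is 12 < 22, so +2): 12 + 2 = 14.
A5 applies: 14 − 3 = 11.
A6 applies: 11 − 3 = 8.
Final offense level: 8.
Criminal history: 3 prior points → Category A (0-4).
Level 8 falls in the 5-14 band.
Grid: Level 5-14 × Category A = 10-16 months.
Probation check: level 8 ≤ 20 and category A ≤ B → eligible.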